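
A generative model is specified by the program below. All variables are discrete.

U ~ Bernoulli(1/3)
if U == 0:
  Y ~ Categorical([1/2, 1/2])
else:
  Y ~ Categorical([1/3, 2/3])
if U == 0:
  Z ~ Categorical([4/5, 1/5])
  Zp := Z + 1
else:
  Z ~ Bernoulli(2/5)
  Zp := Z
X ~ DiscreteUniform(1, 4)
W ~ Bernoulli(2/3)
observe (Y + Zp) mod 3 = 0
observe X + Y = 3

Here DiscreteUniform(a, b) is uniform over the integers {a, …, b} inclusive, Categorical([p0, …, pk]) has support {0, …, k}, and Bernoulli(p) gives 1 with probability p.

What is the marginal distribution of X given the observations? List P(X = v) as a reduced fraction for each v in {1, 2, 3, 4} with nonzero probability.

Enumerate traces; 4 have nonzero weight after conditioning:
  (U=0, Y=1, Z=1, X=2, W=0) weight 1/180
  (U=0, Y=1, Z=1, X=2, W=1) weight 1/90
  (U=1, Y=0, Z=0, X=3, W=0) weight 1/180
  (U=1, Y=0, Z=0, X=3, W=1) weight 1/90
Group by X:
  weight(X=2) = 1/60
  weight(X=3) = 1/60
Total weight = 1/60 + 1/60 = 1/30
P(X=2 | obs) = 1/60 / 1/30 = 1/2
P(X=3 | obs) = 1/60 / 1/30 = 1/2

P(X=2) = 1/2, P(X=3) = 1/2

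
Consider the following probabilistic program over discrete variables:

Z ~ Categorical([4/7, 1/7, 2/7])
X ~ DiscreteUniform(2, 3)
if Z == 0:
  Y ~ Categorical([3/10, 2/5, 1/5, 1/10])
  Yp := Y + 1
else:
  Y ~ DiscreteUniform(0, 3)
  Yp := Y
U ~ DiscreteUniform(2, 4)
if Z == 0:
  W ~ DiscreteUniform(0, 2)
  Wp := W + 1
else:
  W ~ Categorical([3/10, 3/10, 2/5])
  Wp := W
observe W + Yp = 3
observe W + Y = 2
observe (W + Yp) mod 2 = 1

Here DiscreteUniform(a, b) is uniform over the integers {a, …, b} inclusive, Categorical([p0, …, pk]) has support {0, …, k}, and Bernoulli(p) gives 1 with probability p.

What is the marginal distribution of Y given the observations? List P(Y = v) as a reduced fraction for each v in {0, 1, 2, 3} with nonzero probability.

P(Y=0) = 1/3, P(Y=1) = 4/9, P(Y=2) = 2/9

Enumerate traces; 18 have nonzero weight after conditioning:
  (Z=0, X=2, Y=0, U=2, W=2) weight 1/105
  (Z=0, X=2, Y=0, U=3, W=2) weight 1/105
  (Z=0, X=2, Y=0, U=4, W=2) weight 1/105
  (Z=0, X=2, Y=1, U=2, W=1) weight 4/315
  (Z=0, X=2, Y=1, U=3, W=1) weight 4/315
  (Z=0, X=2, Y=1, U=4, W=1) weight 4/315
  (Z=0, X=2, Y=2, U=2, W=0) weight 2/315
  (Z=0, X=2, Y=2, U=3, W=0) weight 2/315
  … 10 more
Group by Y:
  weight(Y=0) = 2/35
  weight(Y=1) = 8/105
  weight(Y=2) = 4/105
Total weight = 2/35 + 8/105 + 4/105 = 6/35
P(Y=0 | obs) = 2/35 / 6/35 = 1/3
P(Y=1 | obs) = 8/105 / 6/35 = 4/9
P(Y=2 | obs) = 4/105 / 6/35 = 2/9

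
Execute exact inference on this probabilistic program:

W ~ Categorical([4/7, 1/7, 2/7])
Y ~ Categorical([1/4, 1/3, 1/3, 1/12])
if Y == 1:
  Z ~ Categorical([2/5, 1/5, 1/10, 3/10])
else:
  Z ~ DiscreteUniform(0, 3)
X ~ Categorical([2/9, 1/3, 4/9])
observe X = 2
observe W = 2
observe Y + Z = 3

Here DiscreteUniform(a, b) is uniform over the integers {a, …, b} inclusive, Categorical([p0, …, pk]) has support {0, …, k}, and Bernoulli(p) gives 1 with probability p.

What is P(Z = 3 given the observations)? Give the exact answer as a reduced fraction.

Enumerate traces; 4 have nonzero weight after conditioning:
  (W=2, Y=0, Z=3, X=2) weight 1/126
  (W=2, Y=1, Z=2, X=2) weight 4/945
  (W=2, Y=2, Z=1, X=2) weight 2/189
  (W=2, Y=3, Z=0, X=2) weight 1/378
Group by Z:
  weight(Z=0) = 1/378
  weight(Z=1) = 2/189
  weight(Z=2) = 4/945
  weight(Z=3) = 1/126
Total weight = 1/378 + 2/189 + 4/945 + 1/126 = 8/315
P(Z=0 | obs) = 1/378 / 8/315 = 5/48
P(Z=1 | obs) = 2/189 / 8/315 = 5/12
P(Z=2 | obs) = 4/945 / 8/315 = 1/6
P(Z=3 | obs) = 1/126 / 8/315 = 5/16

P(Z = 3 | obs) = 5/16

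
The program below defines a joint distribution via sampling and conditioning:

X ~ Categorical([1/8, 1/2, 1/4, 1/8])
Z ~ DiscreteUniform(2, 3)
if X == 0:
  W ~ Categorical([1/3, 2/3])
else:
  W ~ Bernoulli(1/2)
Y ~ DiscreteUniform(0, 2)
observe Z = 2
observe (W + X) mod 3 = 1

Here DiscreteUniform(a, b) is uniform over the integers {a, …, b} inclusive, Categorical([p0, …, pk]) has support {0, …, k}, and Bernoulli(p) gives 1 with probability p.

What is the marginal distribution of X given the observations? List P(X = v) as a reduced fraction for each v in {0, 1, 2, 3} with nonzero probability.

Enumerate traces; 9 have nonzero weight after conditioning:
  (X=0, Z=2, W=1, Y=0) weight 1/72
  (X=0, Z=2, W=1, Y=1) weight 1/72
  (X=0, Z=2, W=1, Y=2) weight 1/72
  (X=1, Z=2, W=0, Y=0) weight 1/24
  (X=1, Z=2, W=0, Y=1) weight 1/24
  (X=1, Z=2, W=0, Y=2) weight 1/24
  (X=3, Z=2, W=1, Y=0) weight 1/96
  (X=3, Z=2, W=1, Y=1) weight 1/96
  … 1 more
Group by X:
  weight(X=0) = 1/24
  weight(X=1) = 1/8
  weight(X=3) = 1/32
Total weight = 1/24 + 1/8 + 1/32 = 19/96
P(X=0 | obs) = 1/24 / 19/96 = 4/19
P(X=1 | obs) = 1/8 / 19/96 = 12/19
P(X=3 | obs) = 1/32 / 19/96 = 3/19

P(X=0) = 4/19, P(X=1) = 12/19, P(X=3) = 3/19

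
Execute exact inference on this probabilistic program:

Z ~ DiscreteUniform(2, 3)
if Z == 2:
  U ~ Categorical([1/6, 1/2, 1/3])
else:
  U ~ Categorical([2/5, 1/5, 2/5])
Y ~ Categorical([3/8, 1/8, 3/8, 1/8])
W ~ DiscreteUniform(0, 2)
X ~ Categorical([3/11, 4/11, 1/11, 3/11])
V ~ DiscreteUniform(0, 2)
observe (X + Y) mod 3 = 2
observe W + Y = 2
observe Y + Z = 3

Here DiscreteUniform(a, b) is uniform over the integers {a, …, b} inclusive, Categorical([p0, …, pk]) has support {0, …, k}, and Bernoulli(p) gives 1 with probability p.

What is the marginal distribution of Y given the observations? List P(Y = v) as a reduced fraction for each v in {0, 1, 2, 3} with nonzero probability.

P(Y=0) = 3/7, P(Y=1) = 4/7

Enumerate traces; 18 have nonzero weight after conditioning:
  (Z=2, U=0, Y=1, W=1, X=1, V=0) weight 1/2376
  (Z=2, U=0, Y=1, W=1, X=1, V=1) weight 1/2376
  (Z=2, U=0, Y=1, W=1, X=1, V=2) weight 1/2376
  (Z=2, U=1, Y=1, W=1, X=1, V=0) weight 1/792
  (Z=2, U=1, Y=1, W=1, X=1, V=1) weight 1/792
  (Z=2, U=1, Y=1, W=1, X=1, V=2) weight 1/792
  (Z=2, U=2, Y=1, W=1, X=1, V=0) weight 1/1188
  (Z=2, U=2, Y=1, W=1, X=1, V=1) weight 1/1188
  (Z=3, U=0, Y=0, W=2, X=2, V=0) weight 1/1320
  … 9 more
Group by Y:
  weight(Y=0) = 1/176
  weight(Y=1) = 1/132
Total weight = 1/176 + 1/132 = 7/528
P(Y=0 | obs) = 1/176 / 7/528 = 3/7
P(Y=1 | obs) = 1/132 / 7/528 = 4/7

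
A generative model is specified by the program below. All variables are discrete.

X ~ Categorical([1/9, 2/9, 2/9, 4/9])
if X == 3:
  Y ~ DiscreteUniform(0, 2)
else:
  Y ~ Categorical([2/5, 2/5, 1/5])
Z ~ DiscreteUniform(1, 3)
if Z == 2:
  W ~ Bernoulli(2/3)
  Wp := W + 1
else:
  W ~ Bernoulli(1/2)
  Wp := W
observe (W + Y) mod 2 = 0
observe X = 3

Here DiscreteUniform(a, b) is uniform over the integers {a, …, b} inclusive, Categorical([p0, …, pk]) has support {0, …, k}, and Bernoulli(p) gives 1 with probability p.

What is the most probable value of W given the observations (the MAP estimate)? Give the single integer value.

argmax_v P(W = v | obs) = 0

Enumerate traces; 9 have nonzero weight after conditioning:
  (X=3, Y=0, Z=1, W=0) weight 2/81
  (X=3, Y=0, Z=2, W=0) weight 4/243
  (X=3, Y=0, Z=3, W=0) weight 2/81
  (X=3, Y=1, Z=1, W=1) weight 2/81
  (X=3, Y=1, Z=2, W=1) weight 8/243
  (X=3, Y=1, Z=3, W=1) weight 2/81
  (X=3, Y=2, Z=1, W=0) weight 2/81
  (X=3, Y=2, Z=2, W=0) weight 4/243
  … 1 more
Group by W:
  weight(W=0) = 32/243
  weight(W=1) = 20/243
Total weight = 32/243 + 20/243 = 52/243
P(W=0 | obs) = 32/243 / 52/243 = 8/13
P(W=1 | obs) = 20/243 / 52/243 = 5/13
argmax = 0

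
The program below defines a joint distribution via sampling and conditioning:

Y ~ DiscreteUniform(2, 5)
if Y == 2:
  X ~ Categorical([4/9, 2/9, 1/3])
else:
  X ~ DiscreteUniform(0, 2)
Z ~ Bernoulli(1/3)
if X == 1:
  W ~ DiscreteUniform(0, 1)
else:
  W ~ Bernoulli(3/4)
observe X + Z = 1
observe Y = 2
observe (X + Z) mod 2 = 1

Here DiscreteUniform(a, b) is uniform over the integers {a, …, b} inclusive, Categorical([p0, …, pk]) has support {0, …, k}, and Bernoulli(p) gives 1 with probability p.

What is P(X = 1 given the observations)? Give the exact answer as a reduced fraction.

Enumerate traces; 4 have nonzero weight after conditioning:
  (Y=2, X=0, Z=1, W=0) weight 1/108
  (Y=2, X=0, Z=1, W=1) weight 1/36
  (Y=2, X=1, Z=0, W=0) weight 1/54
  (Y=2, X=1, Z=0, W=1) weight 1/54
Group by X:
  weight(X=0) = 1/27
  weight(X=1) = 1/27
Total weight = 1/27 + 1/27 = 2/27
P(X=0 | obs) = 1/27 / 2/27 = 1/2
P(X=1 | obs) = 1/27 / 2/27 = 1/2

P(X = 1 | obs) = 1/2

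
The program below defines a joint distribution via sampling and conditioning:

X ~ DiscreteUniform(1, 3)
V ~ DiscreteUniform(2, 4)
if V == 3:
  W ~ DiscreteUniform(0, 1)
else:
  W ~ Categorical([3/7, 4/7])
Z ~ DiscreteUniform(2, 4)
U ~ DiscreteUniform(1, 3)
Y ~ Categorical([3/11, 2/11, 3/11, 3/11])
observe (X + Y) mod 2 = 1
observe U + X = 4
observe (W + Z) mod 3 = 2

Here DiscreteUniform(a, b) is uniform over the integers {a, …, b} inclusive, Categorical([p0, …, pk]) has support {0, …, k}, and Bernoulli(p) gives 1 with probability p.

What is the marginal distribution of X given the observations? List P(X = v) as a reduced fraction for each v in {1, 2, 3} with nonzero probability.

Enumerate traces; 36 have nonzero weight after conditioning:
  (X=1, V=2, W=0, Z=2, U=3, Y=0) weight 1/693
  (X=1, V=2, W=0, Z=2, U=3, Y=2) weight 1/693
  (X=1, V=2, W=1, Z=4, U=3, Y=0) weight 4/2079
  (X=1, V=2, W=1, Z=4, U=3, Y=2) weight 4/2079
  (X=1, V=3, W=0, Z=2, U=3, Y=0) weight 1/594
  (X=1, V=3, W=0, Z=2, U=3, Y=2) weight 1/594
  (X=1, V=3, W=1, Z=4, U=3, Y=0) weight 1/594
  (X=1, V=3, W=1, Z=4, U=3, Y=2) weight 1/594
  (X=2, V=2, W=0, Z=2, U=2, Y=1) weight 2/2079
  (X=3, V=2, W=0, Z=2, U=1, Y=0) weight 1/693
  … 26 more
Group by X:
  weight(X=1) = 2/99
  weight(X=2) = 5/297
  weight(X=3) = 2/99
Total weight = 2/99 + 5/297 + 2/99 = 17/297
P(X=1 | obs) = 2/99 / 17/297 = 6/17
P(X=2 | obs) = 5/297 / 17/297 = 5/17
P(X=3 | obs) = 2/99 / 17/297 = 6/17

P(X=1) = 6/17, P(X=2) = 5/17, P(X=3) = 6/17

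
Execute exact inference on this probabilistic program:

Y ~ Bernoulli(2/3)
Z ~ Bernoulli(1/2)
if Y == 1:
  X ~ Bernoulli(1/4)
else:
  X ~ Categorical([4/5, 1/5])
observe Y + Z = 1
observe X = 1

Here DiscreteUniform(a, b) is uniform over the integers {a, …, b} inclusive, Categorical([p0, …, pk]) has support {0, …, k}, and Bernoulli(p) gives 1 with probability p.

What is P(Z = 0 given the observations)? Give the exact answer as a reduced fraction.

P(Z = 0 | obs) = 5/7

Enumerate traces; 2 have nonzero weight after conditioning:
  (Y=0, Z=1, X=1) weight 1/30
  (Y=1, Z=0, X=1) weight 1/12
Group by Z:
  weight(Z=0) = 1/12
  weight(Z=1) = 1/30
Total weight = 1/12 + 1/30 = 7/60
P(Z=0 | obs) = 1/12 / 7/60 = 5/7
P(Z=1 | obs) = 1/30 / 7/60 = 2/7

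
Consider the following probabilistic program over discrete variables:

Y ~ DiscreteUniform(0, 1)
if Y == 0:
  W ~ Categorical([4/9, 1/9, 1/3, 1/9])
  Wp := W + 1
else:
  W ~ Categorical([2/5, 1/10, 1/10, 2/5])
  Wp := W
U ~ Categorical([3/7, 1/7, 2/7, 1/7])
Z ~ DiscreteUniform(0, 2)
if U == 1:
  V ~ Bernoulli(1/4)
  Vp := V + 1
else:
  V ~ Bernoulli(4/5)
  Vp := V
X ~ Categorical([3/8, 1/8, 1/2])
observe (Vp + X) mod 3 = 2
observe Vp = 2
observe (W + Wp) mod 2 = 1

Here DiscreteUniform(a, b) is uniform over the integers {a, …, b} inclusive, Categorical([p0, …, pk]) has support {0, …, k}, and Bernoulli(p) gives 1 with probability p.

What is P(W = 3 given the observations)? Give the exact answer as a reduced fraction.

Enumerate traces; 12 have nonzero weight after conditioning:
  (Y=0, W=0, U=1, Z=0, V=1, X=0) weight 1/1008
  (Y=0, W=0, U=1, Z=1, V=1, X=0) weight 1/1008
  (Y=0, W=0, U=1, Z=2, V=1, X=0) weight 1/1008
  (Y=0, W=1, U=1, Z=0, V=1, X=0) weight 1/4032
  (Y=0, W=1, U=1, Z=1, V=1, X=0) weight 1/4032
  (Y=0, W=1, U=1, Z=2, V=1, X=0) weight 1/4032
  (Y=0, W=2, U=1, Z=0, V=1, X=0) weight 1/1344
  (Y=0, W=2, U=1, Z=1, V=1, X=0) weight 1/1344
  (Y=0, W=3, U=1, Z=0, V=1, X=0) weight 1/4032
  … 3 more
Group by W:
  weight(W=0) = 1/336
  weight(W=1) = 1/1344
  weight(W=2) = 1/448
  weight(W=3) = 1/1344
Total weight = 1/336 + 1/1344 + 1/448 + 1/1344 = 3/448
P(W=0 | obs) = 1/336 / 3/448 = 4/9
P(W=1 | obs) = 1/1344 / 3/448 = 1/9
P(W=2 | obs) = 1/448 / 3/448 = 1/3
P(W=3 | obs) = 1/1344 / 3/448 = 1/9

P(W = 3 | obs) = 1/9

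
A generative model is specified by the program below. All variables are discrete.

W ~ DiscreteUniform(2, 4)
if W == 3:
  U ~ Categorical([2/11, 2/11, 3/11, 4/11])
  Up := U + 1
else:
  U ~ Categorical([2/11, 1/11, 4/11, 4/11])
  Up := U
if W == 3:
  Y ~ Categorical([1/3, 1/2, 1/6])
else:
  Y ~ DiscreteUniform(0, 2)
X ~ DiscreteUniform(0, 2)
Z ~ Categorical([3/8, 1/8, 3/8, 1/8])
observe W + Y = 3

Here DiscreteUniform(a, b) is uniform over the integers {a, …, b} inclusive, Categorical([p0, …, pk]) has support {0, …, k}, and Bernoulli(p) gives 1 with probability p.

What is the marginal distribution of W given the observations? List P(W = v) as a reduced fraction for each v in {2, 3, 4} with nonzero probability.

Enumerate traces; 96 have nonzero weight after conditioning:
  (W=2, U=0, Y=1, X=0, Z=0) weight 1/396
  (W=2, U=0, Y=1, X=0, Z=1) weight 1/1188
  (W=2, U=0, Y=1, X=0, Z=2) weight 1/396
  (W=2, U=0, Y=1, X=0, Z=3) weight 1/1188
  (W=2, U=0, Y=1, X=1, Z=0) weight 1/396
  (W=2, U=0, Y=1, X=1, Z=1) weight 1/1188
  (W=2, U=0, Y=1, X=1, Z=2) weight 1/396
  (W=2, U=0, Y=1, X=1, Z=3) weight 1/1188
  (W=3, U=0, Y=0, X=0, Z=0) weight 1/396
  … 87 more
Group by W:
  weight(W=2) = 1/9
  weight(W=3) = 1/9
Total weight = 1/9 + 1/9 = 2/9
P(W=2 | obs) = 1/9 / 2/9 = 1/2
P(W=3 | obs) = 1/9 / 2/9 = 1/2

P(W=2) = 1/2, P(W=3) = 1/2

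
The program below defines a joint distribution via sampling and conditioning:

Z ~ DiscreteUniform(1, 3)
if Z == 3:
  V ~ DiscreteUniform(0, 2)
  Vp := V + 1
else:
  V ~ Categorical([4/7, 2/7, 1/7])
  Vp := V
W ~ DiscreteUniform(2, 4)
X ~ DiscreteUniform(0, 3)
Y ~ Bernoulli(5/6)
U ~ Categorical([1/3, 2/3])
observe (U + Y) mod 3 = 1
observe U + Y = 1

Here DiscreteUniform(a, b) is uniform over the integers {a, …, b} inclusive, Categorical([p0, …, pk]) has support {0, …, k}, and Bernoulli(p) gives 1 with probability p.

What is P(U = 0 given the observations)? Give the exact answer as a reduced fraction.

P(U = 0 | obs) = 5/7

Enumerate traces; 216 have nonzero weight after conditioning:
  (Z=1, V=0, W=2, X=0, Y=0, U=1) weight 1/567
  (Z=1, V=0, W=2, X=0, Y=1, U=0) weight 5/1134
  (Z=1, V=0, W=2, X=1, Y=0, U=1) weight 1/567
  (Z=1, V=0, W=2, X=1, Y=1, U=0) weight 5/1134
  (Z=1, V=0, W=2, X=2, Y=0, U=1) weight 1/567
  (Z=1, V=0, W=2, X=2, Y=1, U=0) weight 5/1134
  (Z=1, V=0, W=2, X=3, Y=0, U=1) weight 1/567
  (Z=1, V=0, W=2, X=3, Y=1, U=0) weight 5/1134
  … 208 more
Group by U:
  weight(U=0) = 5/18
  weight(U=1) = 1/9
Total weight = 5/18 + 1/9 = 7/18
P(U=0 | obs) = 5/18 / 7/18 = 5/7
P(U=1 | obs) = 1/9 / 7/18 = 2/7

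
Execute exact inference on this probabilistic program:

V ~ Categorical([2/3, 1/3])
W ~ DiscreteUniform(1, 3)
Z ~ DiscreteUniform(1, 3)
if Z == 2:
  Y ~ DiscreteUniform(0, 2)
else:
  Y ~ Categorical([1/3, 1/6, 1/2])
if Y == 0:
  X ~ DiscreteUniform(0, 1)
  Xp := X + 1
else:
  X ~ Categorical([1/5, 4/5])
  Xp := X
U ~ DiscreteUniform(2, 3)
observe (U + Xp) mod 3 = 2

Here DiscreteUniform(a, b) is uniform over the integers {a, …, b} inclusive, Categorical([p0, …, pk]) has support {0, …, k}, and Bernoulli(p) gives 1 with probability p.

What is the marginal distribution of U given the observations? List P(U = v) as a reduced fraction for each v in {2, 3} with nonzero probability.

P(U=2) = 4/9, P(U=3) = 5/9

Enumerate traces; 54 have nonzero weight after conditioning:
  (V=0, W=1, Z=1, Y=0, X=1, U=3) weight 1/162
  (V=0, W=1, Z=1, Y=1, X=0, U=2) weight 1/810
  (V=0, W=1, Z=1, Y=2, X=0, U=2) weight 1/270
  (V=0, W=1, Z=2, Y=0, X=1, U=3) weight 1/162
  (V=0, W=1, Z=2, Y=1, X=0, U=2) weight 1/405
  (V=0, W=1, Z=2, Y=2, X=0, U=2) weight 1/405
  (V=0, W=1, Z=3, Y=0, X=1, U=3) weight 1/162
  (V=0, W=1, Z=3, Y=1, X=0, U=2) weight 1/810
  … 46 more
Group by U:
  weight(U=2) = 1/15
  weight(U=3) = 1/12
Total weight = 1/15 + 1/12 = 3/20
P(U=2 | obs) = 1/15 / 3/20 = 4/9
P(U=3 | obs) = 1/12 / 3/20 = 5/9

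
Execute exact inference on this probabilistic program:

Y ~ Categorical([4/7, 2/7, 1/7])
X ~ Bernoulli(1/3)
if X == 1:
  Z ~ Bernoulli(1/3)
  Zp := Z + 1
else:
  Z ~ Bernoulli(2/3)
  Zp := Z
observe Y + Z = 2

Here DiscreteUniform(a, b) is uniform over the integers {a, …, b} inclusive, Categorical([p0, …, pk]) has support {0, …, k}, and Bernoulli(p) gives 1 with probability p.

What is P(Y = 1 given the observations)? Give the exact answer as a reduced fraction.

P(Y = 1 | obs) = 5/7

Enumerate traces; 4 have nonzero weight after conditioning:
  (Y=1, X=0, Z=1) weight 8/63
  (Y=1, X=1, Z=1) weight 2/63
  (Y=2, X=0, Z=0) weight 2/63
  (Y=2, X=1, Z=0) weight 2/63
Group by Y:
  weight(Y=1) = 10/63
  weight(Y=2) = 4/63
Total weight = 10/63 + 4/63 = 2/9
P(Y=1 | obs) = 10/63 / 2/9 = 5/7
P(Y=2 | obs) = 4/63 / 2/9 = 2/7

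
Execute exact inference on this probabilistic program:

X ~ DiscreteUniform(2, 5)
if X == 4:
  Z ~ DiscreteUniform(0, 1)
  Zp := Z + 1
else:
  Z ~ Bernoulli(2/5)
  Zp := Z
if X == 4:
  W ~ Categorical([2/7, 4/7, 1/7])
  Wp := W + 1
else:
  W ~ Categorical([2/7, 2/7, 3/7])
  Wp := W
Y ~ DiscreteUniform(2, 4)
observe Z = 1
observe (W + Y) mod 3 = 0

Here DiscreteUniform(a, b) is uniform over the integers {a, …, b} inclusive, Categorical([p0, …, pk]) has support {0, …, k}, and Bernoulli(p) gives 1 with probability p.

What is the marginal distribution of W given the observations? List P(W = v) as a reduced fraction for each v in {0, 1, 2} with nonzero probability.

P(W=0) = 2/7, P(W=1) = 44/119, P(W=2) = 41/119

Enumerate traces; 12 have nonzero weight after conditioning:
  (X=2, Z=1, W=0, Y=3) weight 1/105
  (X=2, Z=1, W=1, Y=2) weight 1/105
  (X=2, Z=1, W=2, Y=4) weight 1/70
  (X=3, Z=1, W=0, Y=3) weight 1/105
  (X=3, Z=1, W=1, Y=2) weight 1/105
  (X=3, Z=1, W=2, Y=4) weight 1/70
  (X=4, Z=1, W=0, Y=3) weight 1/84
  (X=4, Z=1, W=1, Y=2) weight 1/42
  … 4 more
Group by W:
  weight(W=0) = 17/420
  weight(W=1) = 11/210
  weight(W=2) = 41/840
Total weight = 17/420 + 11/210 + 41/840 = 17/120
P(W=0 | obs) = 17/420 / 17/120 = 2/7
P(W=1 | obs) = 11/210 / 17/120 = 44/119
P(W=2 | obs) = 41/840 / 17/120 = 41/119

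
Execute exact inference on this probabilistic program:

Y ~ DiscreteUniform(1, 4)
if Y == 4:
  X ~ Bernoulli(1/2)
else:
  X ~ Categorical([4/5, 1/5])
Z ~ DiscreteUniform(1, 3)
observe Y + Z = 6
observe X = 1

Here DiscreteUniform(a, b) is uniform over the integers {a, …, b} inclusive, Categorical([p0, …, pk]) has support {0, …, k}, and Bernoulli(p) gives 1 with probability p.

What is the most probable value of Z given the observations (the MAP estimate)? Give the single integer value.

argmax_v P(Z = v | obs) = 2

Enumerate traces; 2 have nonzero weight after conditioning:
  (Y=3, X=1, Z=3) weight 1/60
  (Y=4, X=1, Z=2) weight 1/24
Group by Z:
  weight(Z=2) = 1/24
  weight(Z=3) = 1/60
Total weight = 1/24 + 1/60 = 7/120
P(Z=2 | obs) = 1/24 / 7/120 = 5/7
P(Z=3 | obs) = 1/60 / 7/120 = 2/7
argmax = 2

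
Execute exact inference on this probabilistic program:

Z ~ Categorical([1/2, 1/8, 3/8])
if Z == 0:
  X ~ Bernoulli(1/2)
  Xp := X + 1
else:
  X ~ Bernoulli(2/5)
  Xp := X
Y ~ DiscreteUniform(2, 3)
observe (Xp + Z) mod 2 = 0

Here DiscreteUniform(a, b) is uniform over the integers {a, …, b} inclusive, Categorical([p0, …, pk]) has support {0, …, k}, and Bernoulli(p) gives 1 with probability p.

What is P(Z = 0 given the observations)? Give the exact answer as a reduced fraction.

Enumerate traces; 6 have nonzero weight after conditioning:
  (Z=0, X=1, Y=2) weight 1/8
  (Z=0, X=1, Y=3) weight 1/8
  (Z=1, X=1, Y=2) weight 1/40
  (Z=1, X=1, Y=3) weight 1/40
  (Z=2, X=0, Y=2) weight 9/80
  (Z=2, X=0, Y=3) weight 9/80
Group by Z:
  weight(Z=0) = 1/4
  weight(Z=1) = 1/20
  weight(Z=2) = 9/40
Total weight = 1/4 + 1/20 + 9/40 = 21/40
P(Z=0 | obs) = 1/4 / 21/40 = 10/21
P(Z=1 | obs) = 1/20 / 21/40 = 2/21
P(Z=2 | obs) = 9/40 / 21/40 = 3/7

P(Z = 0 | obs) = 10/21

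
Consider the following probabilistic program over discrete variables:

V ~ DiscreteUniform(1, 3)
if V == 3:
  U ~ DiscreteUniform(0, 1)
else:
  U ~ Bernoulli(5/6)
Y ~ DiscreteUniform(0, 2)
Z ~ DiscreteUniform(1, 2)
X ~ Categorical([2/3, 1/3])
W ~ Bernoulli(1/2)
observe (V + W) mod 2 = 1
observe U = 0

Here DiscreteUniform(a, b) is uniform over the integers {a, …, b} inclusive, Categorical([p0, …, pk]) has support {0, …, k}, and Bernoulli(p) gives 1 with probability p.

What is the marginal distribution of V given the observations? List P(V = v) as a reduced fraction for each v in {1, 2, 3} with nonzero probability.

P(V=1) = 1/5, P(V=2) = 1/5, P(V=3) = 3/5

Enumerate traces; 36 have nonzero weight after conditioning:
  (V=1, U=0, Y=0, Z=1, X=0, W=0) weight 1/324
  (V=1, U=0, Y=0, Z=1, X=1, W=0) weight 1/648
  (V=1, U=0, Y=0, Z=2, X=0, W=0) weight 1/324
  (V=1, U=0, Y=0, Z=2, X=1, W=0) weight 1/648
  (V=1, U=0, Y=1, Z=1, X=0, W=0) weight 1/324
  (V=1, U=0, Y=1, Z=1, X=1, W=0) weight 1/648
  (V=1, U=0, Y=1, Z=2, X=0, W=0) weight 1/324
  (V=1, U=0, Y=1, Z=2, X=1, W=0) weight 1/648
  (V=2, U=0, Y=0, Z=1, X=0, W=1) weight 1/324
  (V=3, U=0, Y=0, Z=1, X=0, W=0) weight 1/108
  … 26 more
Group by V:
  weight(V=1) = 1/36
  weight(V=2) = 1/36
  weight(V=3) = 1/12
Total weight = 1/36 + 1/36 + 1/12 = 5/36
P(V=1 | obs) = 1/36 / 5/36 = 1/5
P(V=2 | obs) = 1/36 / 5/36 = 1/5
P(V=3 | obs) = 1/12 / 5/36 = 3/5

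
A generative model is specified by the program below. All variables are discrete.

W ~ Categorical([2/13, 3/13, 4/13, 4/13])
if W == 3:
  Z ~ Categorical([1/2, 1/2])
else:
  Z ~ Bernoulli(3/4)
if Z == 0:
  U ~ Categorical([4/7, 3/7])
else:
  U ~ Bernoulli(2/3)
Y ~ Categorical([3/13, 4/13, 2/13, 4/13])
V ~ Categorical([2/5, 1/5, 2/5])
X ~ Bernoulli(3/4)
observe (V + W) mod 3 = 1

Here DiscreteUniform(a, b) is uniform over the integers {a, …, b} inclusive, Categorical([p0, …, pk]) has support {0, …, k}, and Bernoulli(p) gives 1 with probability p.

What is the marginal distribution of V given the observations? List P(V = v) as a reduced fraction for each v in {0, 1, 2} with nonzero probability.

Enumerate traces; 128 have nonzero weight after conditioning:
  (W=0, Z=0, U=0, Y=0, V=1, X=0) weight 3/11830
  (W=0, Z=0, U=0, Y=0, V=1, X=1) weight 9/11830
  (W=0, Z=0, U=0, Y=1, V=1, X=0) weight 2/5915
  (W=0, Z=0, U=0, Y=1, V=1, X=1) weight 6/5915
  (W=0, Z=0, U=0, Y=2, V=1, X=0) weight 1/5915
  (W=0, Z=0, U=0, Y=2, V=1, X=1) weight 3/5915
  (W=0, Z=0, U=0, Y=3, V=1, X=0) weight 2/5915
  (W=0, Z=0, U=0, Y=3, V=1, X=1) weight 6/5915
  (W=1, Z=0, U=0, Y=0, V=0, X=0) weight 9/11830
  (W=2, Z=0, U=0, Y=0, V=2, X=0) weight 6/5915
  … 118 more
Group by V:
  weight(V=0) = 6/65
  weight(V=1) = 6/65
  weight(V=2) = 8/65
Total weight = 6/65 + 6/65 + 8/65 = 4/13
P(V=0 | obs) = 6/65 / 4/13 = 3/10
P(V=1 | obs) = 6/65 / 4/13 = 3/10
P(V=2 | obs) = 8/65 / 4/13 = 2/5

P(V=0) = 3/10, P(V=1) = 3/10, P(V=2) = 2/5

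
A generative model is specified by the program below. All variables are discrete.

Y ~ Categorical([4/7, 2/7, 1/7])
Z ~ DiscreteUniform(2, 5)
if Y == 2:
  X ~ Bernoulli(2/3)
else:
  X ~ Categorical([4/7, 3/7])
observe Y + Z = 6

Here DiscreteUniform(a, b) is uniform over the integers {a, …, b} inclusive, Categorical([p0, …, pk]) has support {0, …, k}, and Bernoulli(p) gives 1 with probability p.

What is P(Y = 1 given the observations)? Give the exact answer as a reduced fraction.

P(Y = 1 | obs) = 2/3

Enumerate traces; 4 have nonzero weight after conditioning:
  (Y=1, Z=5, X=0) weight 2/49
  (Y=1, Z=5, X=1) weight 3/98
  (Y=2, Z=4, X=0) weight 1/84
  (Y=2, Z=4, X=1) weight 1/42
Group by Y:
  weight(Y=1) = 1/14
  weight(Y=2) = 1/28
Total weight = 1/14 + 1/28 = 3/28
P(Y=1 | obs) = 1/14 / 3/28 = 2/3
P(Y=2 | obs) = 1/28 / 3/28 = 1/3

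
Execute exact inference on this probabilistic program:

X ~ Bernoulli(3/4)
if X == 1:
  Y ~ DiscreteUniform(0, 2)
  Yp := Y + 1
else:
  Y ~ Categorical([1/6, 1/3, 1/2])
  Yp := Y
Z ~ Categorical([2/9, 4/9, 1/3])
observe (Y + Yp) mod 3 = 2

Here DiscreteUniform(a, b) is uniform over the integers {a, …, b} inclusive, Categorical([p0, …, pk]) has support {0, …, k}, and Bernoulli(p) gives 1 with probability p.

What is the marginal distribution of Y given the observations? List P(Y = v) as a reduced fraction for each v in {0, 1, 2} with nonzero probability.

Enumerate traces; 6 have nonzero weight after conditioning:
  (X=0, Y=1, Z=0) weight 1/54
  (X=0, Y=1, Z=1) weight 1/27
  (X=0, Y=1, Z=2) weight 1/36
  (X=1, Y=2, Z=0) weight 1/18
  (X=1, Y=2, Z=1) weight 1/9
  (X=1, Y=2, Z=2) weight 1/12
Group by Y:
  weight(Y=1) = 1/12
  weight(Y=2) = 1/4
Total weight = 1/12 + 1/4 = 1/3
P(Y=1 | obs) = 1/12 / 1/3 = 1/4
P(Y=2 | obs) = 1/4 / 1/3 = 3/4

P(Y=1) = 1/4, P(Y=2) = 3/4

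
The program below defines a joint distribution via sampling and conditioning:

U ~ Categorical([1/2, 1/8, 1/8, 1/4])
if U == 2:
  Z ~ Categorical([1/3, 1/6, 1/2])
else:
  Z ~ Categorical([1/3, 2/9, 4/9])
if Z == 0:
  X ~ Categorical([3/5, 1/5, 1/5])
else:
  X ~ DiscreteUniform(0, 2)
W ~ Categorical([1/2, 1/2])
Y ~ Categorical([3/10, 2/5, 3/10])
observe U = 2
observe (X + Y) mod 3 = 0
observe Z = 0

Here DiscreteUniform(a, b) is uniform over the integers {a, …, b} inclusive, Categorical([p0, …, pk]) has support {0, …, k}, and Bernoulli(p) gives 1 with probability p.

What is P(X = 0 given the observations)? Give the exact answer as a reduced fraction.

Enumerate traces; 6 have nonzero weight after conditioning:
  (U=2, Z=0, X=0, W=0, Y=0) weight 3/800
  (U=2, Z=0, X=0, W=1, Y=0) weight 3/800
  (U=2, Z=0, X=1, W=0, Y=2) weight 1/800
  (U=2, Z=0, X=1, W=1, Y=2) weight 1/800
  (U=2, Z=0, X=2, W=0, Y=1) weight 1/600
  (U=2, Z=0, X=2, W=1, Y=1) weight 1/600
Group by X:
  weight(X=0) = 3/400
  weight(X=1) = 1/400
  weight(X=2) = 1/300
Total weight = 3/400 + 1/400 + 1/300 = 1/75
P(X=0 | obs) = 3/400 / 1/75 = 9/16
P(X=1 | obs) = 1/400 / 1/75 = 3/16
P(X=2 | obs) = 1/300 / 1/75 = 1/4

P(X = 0 | obs) = 9/16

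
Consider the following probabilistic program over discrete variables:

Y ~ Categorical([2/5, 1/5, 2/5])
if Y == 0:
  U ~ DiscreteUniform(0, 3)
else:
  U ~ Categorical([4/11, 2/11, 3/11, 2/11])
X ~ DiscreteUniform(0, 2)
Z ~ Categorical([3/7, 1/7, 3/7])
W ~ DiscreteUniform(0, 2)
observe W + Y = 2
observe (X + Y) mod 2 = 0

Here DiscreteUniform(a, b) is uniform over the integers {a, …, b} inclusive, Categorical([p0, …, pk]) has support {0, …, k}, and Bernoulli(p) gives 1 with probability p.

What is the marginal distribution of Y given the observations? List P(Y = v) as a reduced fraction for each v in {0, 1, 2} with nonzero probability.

P(Y=0) = 4/9, P(Y=1) = 1/9, P(Y=2) = 4/9

Enumerate traces; 60 have nonzero weight after conditioning:
  (Y=0, U=0, X=0, Z=0, W=2) weight 1/210
  (Y=0, U=0, X=0, Z=1, W=2) weight 1/630
  (Y=0, U=0, X=0, Z=2, W=2) weight 1/210
  (Y=0, U=0, X=2, Z=0, W=2) weight 1/210
  (Y=0, U=0, X=2, Z=1, W=2) weight 1/630
  (Y=0, U=0, X=2, Z=2, W=2) weight 1/210
  (Y=0, U=1, X=0, Z=0, W=2) weight 1/210
  (Y=0, U=1, X=0, Z=1, W=2) weight 1/630
  (Y=1, U=0, X=1, Z=0, W=1) weight 4/1155
  (Y=2, U=0, X=0, Z=0, W=0) weight 8/1155
  … 50 more
Group by Y:
  weight(Y=0) = 4/45
  weight(Y=1) = 1/45
  weight(Y=2) = 4/45
Total weight = 4/45 + 1/45 + 4/45 = 1/5
P(Y=0 | obs) = 4/45 / 1/5 = 4/9
P(Y=1 | obs) = 1/45 / 1/5 = 1/9
P(Y=2 | obs) = 4/45 / 1/5 = 4/9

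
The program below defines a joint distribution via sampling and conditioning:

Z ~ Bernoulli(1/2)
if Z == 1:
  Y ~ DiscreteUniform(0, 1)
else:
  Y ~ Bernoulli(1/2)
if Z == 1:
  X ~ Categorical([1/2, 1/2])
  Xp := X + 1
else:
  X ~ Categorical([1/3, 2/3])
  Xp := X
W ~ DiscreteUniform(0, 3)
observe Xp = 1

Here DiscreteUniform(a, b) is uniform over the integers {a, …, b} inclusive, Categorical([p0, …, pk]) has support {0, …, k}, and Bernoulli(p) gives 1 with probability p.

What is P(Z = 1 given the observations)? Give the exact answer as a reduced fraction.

P(Z = 1 | obs) = 3/7

Enumerate traces; 16 have nonzero weight after conditioning:
  (Z=0, Y=0, X=1, W=0) weight 1/24
  (Z=0, Y=0, X=1, W=1) weight 1/24
  (Z=0, Y=0, X=1, W=2) weight 1/24
  (Z=0, Y=0, X=1, W=3) weight 1/24
  (Z=0, Y=1, X=1, W=0) weight 1/24
  (Z=0, Y=1, X=1, W=1) weight 1/24
  (Z=0, Y=1, X=1, W=2) weight 1/24
  (Z=0, Y=1, X=1, W=3) weight 1/24
  (Z=1, Y=0, X=0, W=0) weight 1/32
  … 7 more
Group by Z:
  weight(Z=0) = 1/3
  weight(Z=1) = 1/4
Total weight = 1/3 + 1/4 = 7/12
P(Z=0 | obs) = 1/3 / 7/12 = 4/7
P(Z=1 | obs) = 1/4 / 7/12 = 3/7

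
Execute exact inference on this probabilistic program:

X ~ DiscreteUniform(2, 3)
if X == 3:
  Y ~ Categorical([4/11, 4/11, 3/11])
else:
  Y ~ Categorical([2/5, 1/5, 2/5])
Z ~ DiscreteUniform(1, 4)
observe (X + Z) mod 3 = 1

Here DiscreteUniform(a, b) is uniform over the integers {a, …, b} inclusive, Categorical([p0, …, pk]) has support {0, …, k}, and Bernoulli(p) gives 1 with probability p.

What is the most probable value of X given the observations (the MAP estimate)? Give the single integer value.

Enumerate traces; 9 have nonzero weight after conditioning:
  (X=2, Y=0, Z=2) weight 1/20
  (X=2, Y=1, Z=2) weight 1/40
  (X=2, Y=2, Z=2) weight 1/20
  (X=3, Y=0, Z=1) weight 1/22
  (X=3, Y=0, Z=4) weight 1/22
  (X=3, Y=1, Z=1) weight 1/22
  (X=3, Y=1, Z=4) weight 1/22
  (X=3, Y=2, Z=1) weight 3/88
  … 1 more
Group by X:
  weight(X=2) = 1/8
  weight(X=3) = 1/4
Total weight = 1/8 + 1/4 = 3/8
P(X=2 | obs) = 1/8 / 3/8 = 1/3
P(X=3 | obs) = 1/4 / 3/8 = 2/3
argmax = 3

argmax_v P(X = v | obs) = 3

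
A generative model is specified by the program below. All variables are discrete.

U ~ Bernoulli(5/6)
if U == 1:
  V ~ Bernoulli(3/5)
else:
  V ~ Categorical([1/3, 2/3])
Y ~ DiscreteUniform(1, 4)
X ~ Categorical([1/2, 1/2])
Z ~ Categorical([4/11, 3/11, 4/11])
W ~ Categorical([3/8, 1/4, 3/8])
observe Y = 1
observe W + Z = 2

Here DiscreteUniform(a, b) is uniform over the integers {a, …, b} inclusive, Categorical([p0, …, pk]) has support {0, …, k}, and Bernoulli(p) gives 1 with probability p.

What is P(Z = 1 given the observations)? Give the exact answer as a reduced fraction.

Enumerate traces; 24 have nonzero weight after conditioning:
  (U=0, V=0, Y=1, X=0, Z=0, W=2) weight 1/1056
  (U=0, V=0, Y=1, X=0, Z=1, W=1) weight 1/2112
  (U=0, V=0, Y=1, X=0, Z=2, W=0) weight 1/1056
  (U=0, V=0, Y=1, X=1, Z=0, W=2) weight 1/1056
  (U=0, V=0, Y=1, X=1, Z=1, W=1) weight 1/2112
  (U=0, V=0, Y=1, X=1, Z=2, W=0) weight 1/1056
  (U=0, V=1, Y=1, X=0, Z=0, W=2) weight 1/528
  (U=0, V=1, Y=1, X=0, Z=1, W=1) weight 1/1056
  … 16 more
Group by Z:
  weight(Z=0) = 3/88
  weight(Z=1) = 3/176
  weight(Z=2) = 3/88
Total weight = 3/88 + 3/176 + 3/88 = 15/176
P(Z=0 | obs) = 3/88 / 15/176 = 2/5
P(Z=1 | obs) = 3/176 / 15/176 = 1/5
P(Z=2 | obs) = 3/88 / 15/176 = 2/5

P(Z = 1 | obs) = 1/5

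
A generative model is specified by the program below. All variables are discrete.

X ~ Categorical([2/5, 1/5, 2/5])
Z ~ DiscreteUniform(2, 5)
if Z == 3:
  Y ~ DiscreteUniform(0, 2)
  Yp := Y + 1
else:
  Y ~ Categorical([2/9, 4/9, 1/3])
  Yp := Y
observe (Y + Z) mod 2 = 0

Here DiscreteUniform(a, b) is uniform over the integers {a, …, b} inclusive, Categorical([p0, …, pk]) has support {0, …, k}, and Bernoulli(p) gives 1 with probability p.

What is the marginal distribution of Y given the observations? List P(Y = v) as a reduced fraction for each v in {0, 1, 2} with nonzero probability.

P(Y=0) = 4/17, P(Y=1) = 7/17, P(Y=2) = 6/17

Enumerate traces; 18 have nonzero weight after conditioning:
  (X=0, Z=2, Y=0) weight 1/45
  (X=0, Z=2, Y=2) weight 1/30
  (X=0, Z=3, Y=1) weight 1/30
  (X=0, Z=4, Y=0) weight 1/45
  (X=0, Z=4, Y=2) weight 1/30
  (X=0, Z=5, Y=1) weight 2/45
  (X=1, Z=2, Y=0) weight 1/90
  (X=1, Z=2, Y=2) weight 1/60
  … 10 more
Group by Y:
  weight(Y=0) = 1/9
  weight(Y=1) = 7/36
  weight(Y=2) = 1/6
Total weight = 1/9 + 7/36 + 1/6 = 17/36
P(Y=0 | obs) = 1/9 / 17/36 = 4/17
P(Y=1 | obs) = 7/36 / 17/36 = 7/17
P(Y=2 | obs) = 1/6 / 17/36 = 6/17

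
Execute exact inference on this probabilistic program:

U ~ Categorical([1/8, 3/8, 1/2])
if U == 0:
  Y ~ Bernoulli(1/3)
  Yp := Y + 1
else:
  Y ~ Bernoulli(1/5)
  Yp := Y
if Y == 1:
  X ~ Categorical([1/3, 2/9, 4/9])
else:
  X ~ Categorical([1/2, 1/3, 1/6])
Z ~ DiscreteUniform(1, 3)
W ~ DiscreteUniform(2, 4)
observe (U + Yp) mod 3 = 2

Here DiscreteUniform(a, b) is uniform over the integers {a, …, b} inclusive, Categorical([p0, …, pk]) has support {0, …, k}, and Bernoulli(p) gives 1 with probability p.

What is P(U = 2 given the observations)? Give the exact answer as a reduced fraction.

Enumerate traces; 81 have nonzero weight after conditioning:
  (U=0, Y=1, X=0, Z=1, W=2) weight 1/648
  (U=0, Y=1, X=0, Z=1, W=3) weight 1/648
  (U=0, Y=1, X=0, Z=1, W=4) weight 1/648
  (U=0, Y=1, X=0, Z=2, W=2) weight 1/648
  (U=0, Y=1, X=0, Z=2, W=3) weight 1/648
  (U=0, Y=1, X=0, Z=2, W=4) weight 1/648
  (U=0, Y=1, X=0, Z=3, W=2) weight 1/648
  (U=0, Y=1, X=0, Z=3, W=3) weight 1/648
  (U=1, Y=1, X=0, Z=1, W=2) weight 1/360
  (U=2, Y=0, X=0, Z=1, W=2) weight 1/45
  … 71 more
Group by U:
  weight(U=0) = 1/24
  weight(U=1) = 3/40
  weight(U=2) = 2/5
Total weight = 1/24 + 3/40 + 2/5 = 31/60
P(U=0 | obs) = 1/24 / 31/60 = 5/62
P(U=1 | obs) = 3/40 / 31/60 = 9/62
P(U=2 | obs) = 2/5 / 31/60 = 24/31

P(U = 2 | obs) = 24/31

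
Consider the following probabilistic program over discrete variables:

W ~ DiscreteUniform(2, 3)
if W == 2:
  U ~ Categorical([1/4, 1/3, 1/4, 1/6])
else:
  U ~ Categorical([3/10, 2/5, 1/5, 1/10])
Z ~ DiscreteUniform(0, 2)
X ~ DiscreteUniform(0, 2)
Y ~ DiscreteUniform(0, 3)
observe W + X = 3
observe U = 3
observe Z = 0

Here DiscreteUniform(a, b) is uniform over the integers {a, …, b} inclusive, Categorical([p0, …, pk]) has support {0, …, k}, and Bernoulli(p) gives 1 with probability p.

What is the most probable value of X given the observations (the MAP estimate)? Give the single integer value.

Enumerate traces; 8 have nonzero weight after conditioning:
  (W=2, U=3, Z=0, X=1, Y=0) weight 1/432
  (W=2, U=3, Z=0, X=1, Y=1) weight 1/432
  (W=2, U=3, Z=0, X=1, Y=2) weight 1/432
  (W=2, U=3, Z=0, X=1, Y=3) weight 1/432
  (W=3, U=3, Z=0, X=0, Y=0) weight 1/720
  (W=3, U=3, Z=0, X=0, Y=1) weight 1/720
  (W=3, U=3, Z=0, X=0, Y=2) weight 1/720
  (W=3, U=3, Z=0, X=0, Y=3) weight 1/720
Group by X:
  weight(X=0) = 1/180
  weight(X=1) = 1/108
Total weight = 1/180 + 1/108 = 2/135
P(X=0 | obs) = 1/180 / 2/135 = 3/8
P(X=1 | obs) = 1/108 / 2/135 = 5/8
argmax = 1

argmax_v P(X = v | obs) = 1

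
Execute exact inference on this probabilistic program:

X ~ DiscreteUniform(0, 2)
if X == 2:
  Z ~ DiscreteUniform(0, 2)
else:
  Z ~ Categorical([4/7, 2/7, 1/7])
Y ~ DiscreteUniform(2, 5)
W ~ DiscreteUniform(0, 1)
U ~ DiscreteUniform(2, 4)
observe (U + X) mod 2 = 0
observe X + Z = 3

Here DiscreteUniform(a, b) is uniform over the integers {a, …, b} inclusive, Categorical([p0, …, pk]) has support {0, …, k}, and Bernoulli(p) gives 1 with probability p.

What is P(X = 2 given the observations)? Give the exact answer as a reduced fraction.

Enumerate traces; 24 have nonzero weight after conditioning:
  (X=1, Z=2, Y=2, W=0, U=3) weight 1/504
  (X=1, Z=2, Y=2, W=1, U=3) weight 1/504
  (X=1, Z=2, Y=3, W=0, U=3) weight 1/504
  (X=1, Z=2, Y=3, W=1, U=3) weight 1/504
  (X=1, Z=2, Y=4, W=0, U=3) weight 1/504
  (X=1, Z=2, Y=4, W=1, U=3) weight 1/504
  (X=1, Z=2, Y=5, W=0, U=3) weight 1/504
  (X=1, Z=2, Y=5, W=1, U=3) weight 1/504
  (X=2, Z=1, Y=2, W=0, U=2) weight 1/216
  … 15 more
Group by X:
  weight(X=1) = 1/63
  weight(X=2) = 2/27
Total weight = 1/63 + 2/27 = 17/189
P(X=1 | obs) = 1/63 / 17/189 = 3/17
P(X=2 | obs) = 2/27 / 17/189 = 14/17

P(X = 2 | obs) = 14/17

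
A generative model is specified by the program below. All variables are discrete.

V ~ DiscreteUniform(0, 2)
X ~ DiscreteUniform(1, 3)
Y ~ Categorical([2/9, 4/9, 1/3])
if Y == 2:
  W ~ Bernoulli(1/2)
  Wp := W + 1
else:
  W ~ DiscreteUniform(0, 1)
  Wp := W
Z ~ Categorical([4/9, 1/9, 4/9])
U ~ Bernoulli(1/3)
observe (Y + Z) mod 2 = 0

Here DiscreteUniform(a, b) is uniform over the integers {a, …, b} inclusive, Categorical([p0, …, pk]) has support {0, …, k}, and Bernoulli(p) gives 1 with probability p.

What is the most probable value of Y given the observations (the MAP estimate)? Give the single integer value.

argmax_v P(Y = v | obs) = 2

Enumerate traces; 180 have nonzero weight after conditioning:
  (V=0, X=1, Y=0, W=0, Z=0, U=0) weight 8/2187
  (V=0, X=1, Y=0, W=0, Z=0, U=1) weight 4/2187
  (V=0, X=1, Y=0, W=0, Z=2, U=0) weight 8/2187
  (V=0, X=1, Y=0, W=0, Z=2, U=1) weight 4/2187
  (V=0, X=1, Y=0, W=1, Z=0, U=0) weight 8/2187
  (V=0, X=1, Y=0, W=1, Z=0, U=1) weight 4/2187
  (V=0, X=1, Y=0, W=1, Z=2, U=0) weight 8/2187
  (V=0, X=1, Y=0, W=1, Z=2, U=1) weight 4/2187
  (V=0, X=1, Y=1, W=0, Z=1, U=0) weight 4/2187
  (V=0, X=1, Y=2, W=0, Z=0, U=0) weight 4/729
  … 170 more
Group by Y:
  weight(Y=0) = 16/81
  weight(Y=1) = 4/81
  weight(Y=2) = 8/27
Total weight = 16/81 + 4/81 + 8/27 = 44/81
P(Y=0 | obs) = 16/81 / 44/81 = 4/11
P(Y=1 | obs) = 4/81 / 44/81 = 1/11
P(Y=2 | obs) = 8/27 / 44/81 = 6/11
argmax = 2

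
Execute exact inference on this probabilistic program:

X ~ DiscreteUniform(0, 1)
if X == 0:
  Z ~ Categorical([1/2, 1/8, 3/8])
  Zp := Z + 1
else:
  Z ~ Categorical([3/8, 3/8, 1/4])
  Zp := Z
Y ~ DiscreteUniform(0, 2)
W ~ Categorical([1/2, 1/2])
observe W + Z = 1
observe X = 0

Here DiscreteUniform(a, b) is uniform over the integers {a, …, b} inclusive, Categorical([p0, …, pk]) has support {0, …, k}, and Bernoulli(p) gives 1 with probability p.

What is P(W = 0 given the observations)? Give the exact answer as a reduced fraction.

Enumerate traces; 6 have nonzero weight after conditioning:
  (X=0, Z=0, Y=0, W=1) weight 1/24
  (X=0, Z=0, Y=1, W=1) weight 1/24
  (X=0, Z=0, Y=2, W=1) weight 1/24
  (X=0, Z=1, Y=0, W=0) weight 1/96
  (X=0, Z=1, Y=1, W=0) weight 1/96
  (X=0, Z=1, Y=2, W=0) weight 1/96
Group by W:
  weight(W=0) = 1/32
  weight(W=1) = 1/8
Total weight = 1/32 + 1/8 = 5/32
P(W=0 | obs) = 1/32 / 5/32 = 1/5
P(W=1 | obs) = 1/8 / 5/32 = 4/5

P(W = 0 | obs) = 1/5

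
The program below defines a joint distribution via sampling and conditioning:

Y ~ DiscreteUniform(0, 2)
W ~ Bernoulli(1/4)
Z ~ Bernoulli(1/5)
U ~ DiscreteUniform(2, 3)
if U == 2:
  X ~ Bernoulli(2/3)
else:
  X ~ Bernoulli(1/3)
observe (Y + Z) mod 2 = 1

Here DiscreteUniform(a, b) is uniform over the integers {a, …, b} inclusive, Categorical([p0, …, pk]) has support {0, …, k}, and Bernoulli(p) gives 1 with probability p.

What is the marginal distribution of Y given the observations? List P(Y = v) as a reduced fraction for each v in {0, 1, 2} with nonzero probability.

Enumerate traces; 24 have nonzero weight after conditioning:
  (Y=0, W=0, Z=1, U=2, X=0) weight 1/120
  (Y=0, W=0, Z=1, U=2, X=1) weight 1/60
  (Y=0, W=0, Z=1, U=3, X=0) weight 1/60
  (Y=0, W=0, Z=1, U=3, X=1) weight 1/120
  (Y=0, W=1, Z=1, U=2, X=0) weight 1/360
  (Y=0, W=1, Z=1, U=2, X=1) weight 1/180
  (Y=0, W=1, Z=1, U=3, X=0) weight 1/180
  (Y=0, W=1, Z=1, U=3, X=1) weight 1/360
  (Y=1, W=0, Z=0, U=2, X=0) weight 1/30
  (Y=2, W=0, Z=1, U=2, X=0) weight 1/120
  … 14 more
Group by Y:
  weight(Y=0) = 1/15
  weight(Y=1) = 4/15
  weight(Y=2) = 1/15
Total weight = 1/15 + 4/15 + 1/15 = 2/5
P(Y=0 | obs) = 1/15 / 2/5 = 1/6
P(Y=1 | obs) = 4/15 / 2/5 = 2/3
P(Y=2 | obs) = 1/15 / 2/5 = 1/6

P(Y=0) = 1/6, P(Y=1) = 2/3, P(Y=2) = 1/6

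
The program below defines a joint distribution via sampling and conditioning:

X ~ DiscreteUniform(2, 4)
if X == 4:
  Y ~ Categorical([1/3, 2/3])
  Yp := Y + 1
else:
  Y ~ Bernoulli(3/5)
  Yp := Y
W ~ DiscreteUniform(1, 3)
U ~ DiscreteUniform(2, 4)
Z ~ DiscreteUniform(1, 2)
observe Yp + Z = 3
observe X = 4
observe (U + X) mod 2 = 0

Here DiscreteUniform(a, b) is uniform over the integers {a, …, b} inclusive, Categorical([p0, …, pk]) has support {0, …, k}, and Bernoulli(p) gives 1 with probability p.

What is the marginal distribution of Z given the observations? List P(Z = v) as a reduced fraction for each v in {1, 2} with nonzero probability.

P(Z=1) = 2/3, P(Z=2) = 1/3

Enumerate traces; 12 have nonzero weight after conditioning:
  (X=4, Y=0, W=1, U=2, Z=2) weight 1/162
  (X=4, Y=0, W=1, U=4, Z=2) weight 1/162
  (X=4, Y=0, W=2, U=2, Z=2) weight 1/162
  (X=4, Y=0, W=2, U=4, Z=2) weight 1/162
  (X=4, Y=0, W=3, U=2, Z=2) weight 1/162
  (X=4, Y=0, W=3, U=4, Z=2) weight 1/162
  (X=4, Y=1, W=1, U=2, Z=1) weight 1/81
  (X=4, Y=1, W=1, U=4, Z=1) weight 1/81
  … 4 more
Group by Z:
  weight(Z=1) = 2/27
  weight(Z=2) = 1/27
Total weight = 2/27 + 1/27 = 1/9
P(Z=1 | obs) = 2/27 / 1/9 = 2/3
P(Z=2 | obs) = 1/27 / 1/9 = 1/3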